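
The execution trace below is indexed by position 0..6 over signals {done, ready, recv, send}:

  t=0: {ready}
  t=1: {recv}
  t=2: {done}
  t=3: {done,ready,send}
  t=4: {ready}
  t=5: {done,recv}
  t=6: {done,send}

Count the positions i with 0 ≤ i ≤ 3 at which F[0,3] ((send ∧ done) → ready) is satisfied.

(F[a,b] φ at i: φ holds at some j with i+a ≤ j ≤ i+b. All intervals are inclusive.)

4

Evaluate at each i in [0,3]:
  i=0: ✓ (witness j=0)
  i=1: ✓ (witness j=1)
  i=2: ✓ (witness j=2)
  i=3: ✓ (witness j=3)
Positions where it holds: {0, 1, 2, 3} → 4.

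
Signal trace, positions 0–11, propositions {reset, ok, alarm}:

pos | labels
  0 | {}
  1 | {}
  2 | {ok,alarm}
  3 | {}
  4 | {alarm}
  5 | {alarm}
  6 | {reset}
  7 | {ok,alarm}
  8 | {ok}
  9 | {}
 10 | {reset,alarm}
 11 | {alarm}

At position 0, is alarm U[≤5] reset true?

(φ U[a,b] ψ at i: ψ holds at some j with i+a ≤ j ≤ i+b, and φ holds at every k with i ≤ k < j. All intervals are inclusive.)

False

Need some j in [0,5] with reset, and alarm at every k in [0,j-1].
  j=0: reset false.
  j=1: reset false.
  j=2: reset false.
  j=3: reset false.
  j=4: reset false.
  j=5: reset false.
No j in the window works → until fails.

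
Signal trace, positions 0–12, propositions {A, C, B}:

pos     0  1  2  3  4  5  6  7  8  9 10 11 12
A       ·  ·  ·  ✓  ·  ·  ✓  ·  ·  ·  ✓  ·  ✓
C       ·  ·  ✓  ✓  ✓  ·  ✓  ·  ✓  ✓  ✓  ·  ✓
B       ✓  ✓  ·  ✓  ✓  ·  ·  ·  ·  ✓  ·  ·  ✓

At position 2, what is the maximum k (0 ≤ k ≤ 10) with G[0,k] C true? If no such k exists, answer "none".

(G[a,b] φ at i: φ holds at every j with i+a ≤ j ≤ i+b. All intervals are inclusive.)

2

C must hold from j=2 onward; find where it first fails.
  j=2: holds
  j=3: holds
  j=4: holds
  j=5: fails
Holds on [2,4], so largest k = 2.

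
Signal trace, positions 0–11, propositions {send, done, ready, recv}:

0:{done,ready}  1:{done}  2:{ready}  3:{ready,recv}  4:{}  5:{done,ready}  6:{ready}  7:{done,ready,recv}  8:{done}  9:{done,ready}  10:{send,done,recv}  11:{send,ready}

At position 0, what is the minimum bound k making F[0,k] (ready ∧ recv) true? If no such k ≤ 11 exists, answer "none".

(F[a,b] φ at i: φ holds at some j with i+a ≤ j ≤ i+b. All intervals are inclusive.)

3

Scan j = 0,1,… for (ready ∧ recv):
  j=0: fails
  j=1: fails
  j=2: fails
  j=3: holds
First hit at j=3, so smallest k = 3-0 = 3.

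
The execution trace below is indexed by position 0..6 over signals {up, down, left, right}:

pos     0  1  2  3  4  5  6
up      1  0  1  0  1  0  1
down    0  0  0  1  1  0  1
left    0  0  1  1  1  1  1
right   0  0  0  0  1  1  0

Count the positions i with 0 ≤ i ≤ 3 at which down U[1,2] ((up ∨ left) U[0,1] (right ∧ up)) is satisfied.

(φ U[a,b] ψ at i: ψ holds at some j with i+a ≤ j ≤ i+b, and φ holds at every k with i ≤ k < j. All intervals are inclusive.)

Evaluate at each i in [0,3]:
  i=0: ✗ (no rhs in [1,2])
  i=1: ✗ (lhs fails at k=1 before rhs at j=3)
  i=2: ✗ (lhs fails at k=2 before rhs at j=3)
  i=3: ✓ (rhs at j=4; lhs holds on [3,3])
Positions where it holds: {3} → 1.

1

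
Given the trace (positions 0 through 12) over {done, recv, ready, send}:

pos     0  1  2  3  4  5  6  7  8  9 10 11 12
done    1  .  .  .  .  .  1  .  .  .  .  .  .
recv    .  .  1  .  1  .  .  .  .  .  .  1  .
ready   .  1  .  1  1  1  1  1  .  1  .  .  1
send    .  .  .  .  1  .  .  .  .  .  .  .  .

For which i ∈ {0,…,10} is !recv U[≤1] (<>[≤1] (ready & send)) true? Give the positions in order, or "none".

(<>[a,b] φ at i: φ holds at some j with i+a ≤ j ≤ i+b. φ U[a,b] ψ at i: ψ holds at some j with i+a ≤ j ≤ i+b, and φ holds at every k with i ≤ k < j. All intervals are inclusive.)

Evaluate at each i in [0,10]:
  i=0: ✗ (no rhs in [0,1])
  i=1: ✗ (no rhs in [1,2])
  i=2: ✗ (lhs fails at k=2 before rhs at j=3)
  i=3: ✓ (rhs at j=3)
  i=4: ✓ (rhs at j=4)
  i=5: ✗ (no rhs in [5,6])
  i=6: ✗ (no rhs in [6,7])
  i=7: ✗ (no rhs in [7,8])
  i=8: ✗ (no rhs in [8,9])
  i=9: ✗ (no rhs in [9,10])
  i=10: ✗ (no rhs in [10,11])

3, 4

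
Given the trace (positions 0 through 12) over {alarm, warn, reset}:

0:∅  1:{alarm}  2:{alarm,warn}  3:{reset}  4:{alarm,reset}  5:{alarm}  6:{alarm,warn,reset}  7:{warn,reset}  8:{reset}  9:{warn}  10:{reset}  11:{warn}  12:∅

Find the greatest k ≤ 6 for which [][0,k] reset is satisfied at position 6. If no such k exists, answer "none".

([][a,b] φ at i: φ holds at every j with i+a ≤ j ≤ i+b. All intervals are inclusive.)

reset must hold from j=6 onward; find where it first fails.
  j=6: holds
  j=7: holds
  j=8: holds
  j=9: fails
Holds on [6,8], so largest k = 2.

2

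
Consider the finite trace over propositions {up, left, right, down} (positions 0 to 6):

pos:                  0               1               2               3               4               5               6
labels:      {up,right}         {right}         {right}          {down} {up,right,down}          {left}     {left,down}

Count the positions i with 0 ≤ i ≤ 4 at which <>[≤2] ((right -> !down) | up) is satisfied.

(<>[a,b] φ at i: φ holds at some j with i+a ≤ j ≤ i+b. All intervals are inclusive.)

5

Evaluate at each i in [0,4]:
  i=0: ✓ (witness j=0)
  i=1: ✓ (witness j=1)
  i=2: ✓ (witness j=2)
  i=3: ✓ (witness j=3)
  i=4: ✓ (witness j=4)
Positions where it holds: {0, 1, 2, 3, 4} → 5.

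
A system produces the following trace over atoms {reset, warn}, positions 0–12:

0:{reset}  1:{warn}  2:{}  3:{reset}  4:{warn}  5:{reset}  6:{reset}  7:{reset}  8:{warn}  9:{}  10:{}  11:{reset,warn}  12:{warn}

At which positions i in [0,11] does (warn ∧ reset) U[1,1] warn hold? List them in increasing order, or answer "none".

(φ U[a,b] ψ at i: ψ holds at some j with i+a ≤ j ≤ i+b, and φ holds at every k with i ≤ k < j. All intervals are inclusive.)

Evaluate at each i in [0,11]:
  i=0: ✗ (lhs fails at k=0 before rhs at j=1)
  i=1: ✗ (no rhs in [2,2])
  i=2: ✗ (no rhs in [3,3])
  i=3: ✗ (lhs fails at k=3 before rhs at j=4)
  i=4: ✗ (no rhs in [5,5])
  i=5: ✗ (no rhs in [6,6])
  i=6: ✗ (no rhs in [7,7])
  i=7: ✗ (lhs fails at k=7 before rhs at j=8)
  i=8: ✗ (no rhs in [9,9])
  i=9: ✗ (no rhs in [10,10])
  i=10: ✗ (lhs fails at k=10 before rhs at j=11)
  i=11: ✓ (rhs at j=12; lhs holds on [11,11])

11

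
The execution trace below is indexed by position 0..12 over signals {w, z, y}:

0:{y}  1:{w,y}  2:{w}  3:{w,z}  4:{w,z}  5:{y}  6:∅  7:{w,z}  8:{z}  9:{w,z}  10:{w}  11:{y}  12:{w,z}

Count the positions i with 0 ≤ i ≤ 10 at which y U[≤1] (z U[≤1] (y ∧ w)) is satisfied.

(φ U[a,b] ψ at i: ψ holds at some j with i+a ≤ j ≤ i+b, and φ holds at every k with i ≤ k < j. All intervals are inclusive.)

2

Evaluate at each i in [0,10]:
  i=0: ✓ (rhs at j=1; lhs holds on [0,0])
  i=1: ✓ (rhs at j=1)
  i=2: ✗ (no rhs in [2,3])
  i=3: ✗ (no rhs in [3,4])
  i=4: ✗ (no rhs in [4,5])
  i=5: ✗ (no rhs in [5,6])
  i=6: ✗ (no rhs in [6,7])
  i=7: ✗ (no rhs in [7,8])
  i=8: ✗ (no rhs in [8,9])
  i=9: ✗ (no rhs in [9,10])
  i=10: ✗ (no rhs in [10,11])
Positions where it holds: {0, 1} → 2.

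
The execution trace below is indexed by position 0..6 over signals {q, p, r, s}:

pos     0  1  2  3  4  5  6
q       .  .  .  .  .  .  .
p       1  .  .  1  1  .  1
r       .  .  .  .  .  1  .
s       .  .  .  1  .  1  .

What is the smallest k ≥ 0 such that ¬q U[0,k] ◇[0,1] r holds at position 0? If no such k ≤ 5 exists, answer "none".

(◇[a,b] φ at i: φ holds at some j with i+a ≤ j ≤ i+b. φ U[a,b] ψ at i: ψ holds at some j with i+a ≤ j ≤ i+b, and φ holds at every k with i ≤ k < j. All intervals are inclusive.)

4

Need earliest j ≥ 0 with ◇[0,1] r, and ¬q at every k in [0,j-1].
  j=0: rhs fails.
  j=1: rhs fails.
  j=2: rhs fails.
  j=3: rhs fails.
  j=4: rhs holds; lhs holds on [0,3]. k = 4.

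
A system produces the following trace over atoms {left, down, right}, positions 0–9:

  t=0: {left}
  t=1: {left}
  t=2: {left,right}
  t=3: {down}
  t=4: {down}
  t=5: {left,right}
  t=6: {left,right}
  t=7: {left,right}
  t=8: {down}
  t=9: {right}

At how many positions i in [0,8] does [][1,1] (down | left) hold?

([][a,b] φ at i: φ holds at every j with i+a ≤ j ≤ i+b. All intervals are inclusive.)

8

Evaluate at each i in [0,8]:
  i=0: ✓ (all of [1,1])
  i=1: ✓ (all of [2,2])
  i=2: ✓ (all of [3,3])
  i=3: ✓ (all of [4,4])
  i=4: ✓ (all of [5,5])
  i=5: ✓ (all of [6,6])
  i=6: ✓ (all of [7,7])
  i=7: ✓ (all of [8,8])
  i=8: ✗ (fails at j=9)
Positions where it holds: {0, 1, 2, 3, 4, 5, 6, 7} → 8.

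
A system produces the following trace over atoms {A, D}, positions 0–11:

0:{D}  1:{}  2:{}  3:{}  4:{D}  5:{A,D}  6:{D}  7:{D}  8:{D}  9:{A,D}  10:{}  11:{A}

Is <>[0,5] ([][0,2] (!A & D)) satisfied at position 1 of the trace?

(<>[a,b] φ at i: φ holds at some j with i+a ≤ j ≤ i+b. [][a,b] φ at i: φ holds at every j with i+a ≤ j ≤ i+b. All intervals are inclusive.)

Check [][0,2] (!A & D) at each j in [1,6]:
  j=1: fails at 1
  j=2: fails at 2
  j=3: fails at 3
  j=4: fails at 5
  j=5: fails at 5
  j=6: holds on [6,8]
Found at j=6 → formula holds.

True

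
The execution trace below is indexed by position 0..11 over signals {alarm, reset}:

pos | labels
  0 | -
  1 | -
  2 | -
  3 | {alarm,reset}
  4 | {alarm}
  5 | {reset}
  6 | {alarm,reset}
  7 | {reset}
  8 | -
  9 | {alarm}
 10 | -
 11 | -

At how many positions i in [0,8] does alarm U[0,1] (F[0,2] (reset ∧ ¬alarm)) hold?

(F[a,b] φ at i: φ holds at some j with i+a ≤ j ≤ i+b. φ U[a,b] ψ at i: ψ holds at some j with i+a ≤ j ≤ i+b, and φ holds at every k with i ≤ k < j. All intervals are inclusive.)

5

Evaluate at each i in [0,8]:
  i=0: ✗ (no rhs in [0,1])
  i=1: ✗ (no rhs in [1,2])
  i=2: ✗ (lhs fails at k=2 before rhs at j=3)
  i=3: ✓ (rhs at j=3)
  i=4: ✓ (rhs at j=4)
  i=5: ✓ (rhs at j=5)
  i=6: ✓ (rhs at j=6)
  i=7: ✓ (rhs at j=7)
  i=8: ✗ (no rhs in [8,9])
Positions where it holds: {3, 4, 5, 6, 7} → 5.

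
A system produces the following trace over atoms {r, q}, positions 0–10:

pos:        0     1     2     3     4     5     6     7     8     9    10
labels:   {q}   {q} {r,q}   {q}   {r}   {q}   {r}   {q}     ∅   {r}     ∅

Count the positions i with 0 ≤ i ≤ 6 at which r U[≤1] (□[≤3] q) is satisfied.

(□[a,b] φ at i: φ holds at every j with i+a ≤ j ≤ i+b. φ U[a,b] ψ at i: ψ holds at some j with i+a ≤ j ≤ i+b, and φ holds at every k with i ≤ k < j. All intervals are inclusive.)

1

Evaluate at each i in [0,6]:
  i=0: ✓ (rhs at j=0)
  i=1: ✗ (no rhs in [1,2])
  i=2: ✗ (no rhs in [2,3])
  i=3: ✗ (no rhs in [3,4])
  i=4: ✗ (no rhs in [4,5])
  i=5: ✗ (no rhs in [5,6])
  i=6: ✗ (no rhs in [6,7])
Positions where it holds: {0} → 1.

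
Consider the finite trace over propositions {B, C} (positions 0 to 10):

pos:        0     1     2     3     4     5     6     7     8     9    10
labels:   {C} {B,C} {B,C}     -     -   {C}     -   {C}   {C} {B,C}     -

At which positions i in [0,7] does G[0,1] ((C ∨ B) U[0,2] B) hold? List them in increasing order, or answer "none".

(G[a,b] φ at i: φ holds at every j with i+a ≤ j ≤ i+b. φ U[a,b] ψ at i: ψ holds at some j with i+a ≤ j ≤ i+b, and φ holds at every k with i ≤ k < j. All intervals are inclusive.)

0, 1, 7

Evaluate at each i in [0,7]:
  i=0: ✓ (all of [0,1])
  i=1: ✓ (all of [1,2])
  i=2: ✗ (fails at j=3)
  i=3: ✗ (fails at j=3)
  i=4: ✗ (fails at j=4)
  i=5: ✗ (fails at j=5)
  i=6: ✗ (fails at j=6)
  i=7: ✓ (all of [7,8])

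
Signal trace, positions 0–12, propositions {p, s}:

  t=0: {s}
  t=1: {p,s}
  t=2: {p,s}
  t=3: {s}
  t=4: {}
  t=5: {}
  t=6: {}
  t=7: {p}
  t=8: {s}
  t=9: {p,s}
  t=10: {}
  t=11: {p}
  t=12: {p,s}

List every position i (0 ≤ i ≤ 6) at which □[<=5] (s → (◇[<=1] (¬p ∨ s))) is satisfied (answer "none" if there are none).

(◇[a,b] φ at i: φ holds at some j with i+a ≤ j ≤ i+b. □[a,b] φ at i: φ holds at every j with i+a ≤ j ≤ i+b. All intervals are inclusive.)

0, 1, 2, 3, 4, 5, 6

Evaluate at each i in [0,6]:
  i=0: ✓ (all of [0,5])
  i=1: ✓ (all of [1,6])
  i=2: ✓ (all of [2,7])
  i=3: ✓ (all of [3,8])
  i=4: ✓ (all of [4,9])
  i=5: ✓ (all of [5,10])
  i=6: ✓ (all of [6,11])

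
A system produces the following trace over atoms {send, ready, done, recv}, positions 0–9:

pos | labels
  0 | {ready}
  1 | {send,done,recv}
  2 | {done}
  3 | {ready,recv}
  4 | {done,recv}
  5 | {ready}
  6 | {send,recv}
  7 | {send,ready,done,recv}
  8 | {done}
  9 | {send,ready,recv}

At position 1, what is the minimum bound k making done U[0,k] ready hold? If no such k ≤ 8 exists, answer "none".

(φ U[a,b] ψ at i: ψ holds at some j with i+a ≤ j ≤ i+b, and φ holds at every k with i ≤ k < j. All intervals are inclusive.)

2

Need earliest j ≥ 1 with ready, and done at every k in [1,j-1].
  j=1: rhs fails.
  j=2: rhs fails.
  j=3: rhs holds; lhs holds on [1,2]. k = 2.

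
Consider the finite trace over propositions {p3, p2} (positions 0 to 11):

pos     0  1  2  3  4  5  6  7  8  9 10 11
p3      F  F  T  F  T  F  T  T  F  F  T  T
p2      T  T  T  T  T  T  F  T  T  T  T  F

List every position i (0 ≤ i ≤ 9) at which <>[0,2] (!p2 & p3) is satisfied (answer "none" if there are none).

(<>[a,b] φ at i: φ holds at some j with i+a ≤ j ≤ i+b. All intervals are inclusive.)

Evaluate at each i in [0,9]:
  i=0: ✗ (none in [0,2])
  i=1: ✗ (none in [1,3])
  i=2: ✗ (none in [2,4])
  i=3: ✗ (none in [3,5])
  i=4: ✓ (witness j=6)
  i=5: ✓ (witness j=6)
  i=6: ✓ (witness j=6)
  i=7: ✗ (none in [7,9])
  i=8: ✗ (none in [8,10])
  i=9: ✓ (witness j=11)

4, 5, 6, 9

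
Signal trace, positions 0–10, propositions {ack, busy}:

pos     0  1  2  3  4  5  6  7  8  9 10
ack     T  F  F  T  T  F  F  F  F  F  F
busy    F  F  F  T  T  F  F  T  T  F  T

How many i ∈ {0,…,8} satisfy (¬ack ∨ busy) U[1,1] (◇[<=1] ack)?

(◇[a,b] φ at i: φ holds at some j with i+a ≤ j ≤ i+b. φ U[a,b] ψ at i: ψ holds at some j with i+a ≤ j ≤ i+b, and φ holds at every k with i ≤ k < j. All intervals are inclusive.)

3

Evaluate at each i in [0,8]:
  i=0: ✗ (no rhs in [1,1])
  i=1: ✓ (rhs at j=2; lhs holds on [1,1])
  i=2: ✓ (rhs at j=3; lhs holds on [2,2])
  i=3: ✓ (rhs at j=4; lhs holds on [3,3])
  i=4: ✗ (no rhs in [5,5])
  i=5: ✗ (no rhs in [6,6])
  i=6: ✗ (no rhs in [7,7])
  i=7: ✗ (no rhs in [8,8])
  i=8: ✗ (no rhs in [9,9])
Positions where it holds: {1, 2, 3} → 3.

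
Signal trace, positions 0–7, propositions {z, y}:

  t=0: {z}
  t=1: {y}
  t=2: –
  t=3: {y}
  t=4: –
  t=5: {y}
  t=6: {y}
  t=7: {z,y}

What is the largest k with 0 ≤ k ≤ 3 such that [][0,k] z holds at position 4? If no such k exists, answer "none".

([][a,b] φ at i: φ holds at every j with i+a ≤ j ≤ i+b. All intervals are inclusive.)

none

z must hold from j=4 onward; find where it first fails.
  j=4: fails → no k works.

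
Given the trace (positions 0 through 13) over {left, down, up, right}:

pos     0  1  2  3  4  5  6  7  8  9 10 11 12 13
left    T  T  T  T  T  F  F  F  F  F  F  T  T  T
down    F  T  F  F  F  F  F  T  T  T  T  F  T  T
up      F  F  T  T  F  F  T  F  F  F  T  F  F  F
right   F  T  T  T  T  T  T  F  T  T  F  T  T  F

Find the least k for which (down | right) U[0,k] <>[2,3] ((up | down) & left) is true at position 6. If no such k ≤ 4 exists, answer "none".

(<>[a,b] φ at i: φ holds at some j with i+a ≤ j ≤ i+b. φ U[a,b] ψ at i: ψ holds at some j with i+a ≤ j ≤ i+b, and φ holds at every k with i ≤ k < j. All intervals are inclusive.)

3

Need earliest j ≥ 6 with <>[2,3] ((up | down) & left), and (down | right) at every k in [6,j-1].
  j=6: rhs fails.
  j=7: rhs fails.
  j=8: rhs fails.
  j=9: rhs holds; lhs holds on [6,8]. k = 3.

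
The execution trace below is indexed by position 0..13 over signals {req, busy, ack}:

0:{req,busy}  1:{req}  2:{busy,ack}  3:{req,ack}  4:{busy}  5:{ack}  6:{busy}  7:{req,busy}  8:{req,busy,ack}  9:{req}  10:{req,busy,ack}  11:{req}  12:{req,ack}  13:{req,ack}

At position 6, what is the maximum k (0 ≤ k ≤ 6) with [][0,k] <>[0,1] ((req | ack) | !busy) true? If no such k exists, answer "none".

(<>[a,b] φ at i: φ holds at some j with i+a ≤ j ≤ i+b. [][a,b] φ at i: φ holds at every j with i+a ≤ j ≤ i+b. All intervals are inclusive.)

6

<>[0,1] ((req | ack) | !busy) must hold from j=6 onward; find where it first fails.
  j=6: holds
  j=7: holds
  j=8: holds
  j=9: holds
  j=10: holds
  j=11: holds
  j=12: holds
Holds through j=12; largest k = 6.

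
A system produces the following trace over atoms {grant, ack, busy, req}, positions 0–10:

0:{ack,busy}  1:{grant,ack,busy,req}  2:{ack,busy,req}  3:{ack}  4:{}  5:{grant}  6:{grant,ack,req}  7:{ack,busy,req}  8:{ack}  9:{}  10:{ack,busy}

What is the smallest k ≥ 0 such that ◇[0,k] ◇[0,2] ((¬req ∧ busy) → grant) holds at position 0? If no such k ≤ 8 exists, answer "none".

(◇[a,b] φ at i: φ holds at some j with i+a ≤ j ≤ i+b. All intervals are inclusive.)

Scan j = 0,1,… for ◇[0,2] ((¬req ∧ busy) → grant):
  j=0: holds
First hit at j=0, so smallest k = 0-0 = 0.

0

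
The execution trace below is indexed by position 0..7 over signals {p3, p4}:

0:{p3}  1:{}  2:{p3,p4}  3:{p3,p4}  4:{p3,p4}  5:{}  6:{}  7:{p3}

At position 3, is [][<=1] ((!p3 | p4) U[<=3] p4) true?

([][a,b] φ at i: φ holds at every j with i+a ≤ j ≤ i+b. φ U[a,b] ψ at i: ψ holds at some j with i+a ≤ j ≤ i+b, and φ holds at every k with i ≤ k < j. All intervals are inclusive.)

True

Check ((!p3 | p4) U[<=3] p4) at every j in [3,4]:
  j=3: holds
  j=4: holds
All positions satisfy it → formula holds.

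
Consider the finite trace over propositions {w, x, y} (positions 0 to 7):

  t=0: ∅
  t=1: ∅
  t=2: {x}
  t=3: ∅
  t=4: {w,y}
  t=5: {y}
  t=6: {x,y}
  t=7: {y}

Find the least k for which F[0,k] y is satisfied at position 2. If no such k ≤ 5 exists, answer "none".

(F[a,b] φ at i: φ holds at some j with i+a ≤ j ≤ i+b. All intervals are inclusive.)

Scan j = 2,3,… for y:
  j=2: fails
  j=3: fails
  j=4: holds
First hit at j=4, so smallest k = 4-2 = 2.

2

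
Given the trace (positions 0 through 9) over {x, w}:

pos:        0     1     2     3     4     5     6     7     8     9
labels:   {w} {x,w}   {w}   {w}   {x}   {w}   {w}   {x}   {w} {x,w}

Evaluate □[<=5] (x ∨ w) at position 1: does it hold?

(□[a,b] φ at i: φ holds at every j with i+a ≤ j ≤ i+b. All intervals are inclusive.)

Check (x ∨ w) at every j in [1,6]:
  j=1: true
  j=2: true
  j=3: true
  j=4: true
  j=5: true
  j=6: true
All positions satisfy it → formula holds.

Holds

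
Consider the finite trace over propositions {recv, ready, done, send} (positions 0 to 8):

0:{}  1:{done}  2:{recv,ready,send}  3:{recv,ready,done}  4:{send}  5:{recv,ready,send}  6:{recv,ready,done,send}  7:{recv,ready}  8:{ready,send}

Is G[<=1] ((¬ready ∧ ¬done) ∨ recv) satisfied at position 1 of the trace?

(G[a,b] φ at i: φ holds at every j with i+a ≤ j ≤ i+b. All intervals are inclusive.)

No

Check ((¬ready ∧ ¬done) ∨ recv) at every j in [1,2]:
  j=1: false
  j=2: true
Fails at j=1 → formula fails.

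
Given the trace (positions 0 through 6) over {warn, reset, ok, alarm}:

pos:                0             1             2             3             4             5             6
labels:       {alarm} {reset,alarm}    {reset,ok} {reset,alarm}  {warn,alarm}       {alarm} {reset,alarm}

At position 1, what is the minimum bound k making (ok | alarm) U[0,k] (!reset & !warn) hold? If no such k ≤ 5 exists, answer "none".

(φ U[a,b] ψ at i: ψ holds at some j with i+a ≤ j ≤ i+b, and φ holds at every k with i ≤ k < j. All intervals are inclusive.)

Need earliest j ≥ 1 with (!reset & !warn), and (ok | alarm) at every k in [1,j-1].
  j=1: rhs fails.
  j=2: rhs fails.
  j=3: rhs fails.
  j=4: rhs fails.
  j=5: rhs holds; lhs holds on [1,4]. k = 4.

4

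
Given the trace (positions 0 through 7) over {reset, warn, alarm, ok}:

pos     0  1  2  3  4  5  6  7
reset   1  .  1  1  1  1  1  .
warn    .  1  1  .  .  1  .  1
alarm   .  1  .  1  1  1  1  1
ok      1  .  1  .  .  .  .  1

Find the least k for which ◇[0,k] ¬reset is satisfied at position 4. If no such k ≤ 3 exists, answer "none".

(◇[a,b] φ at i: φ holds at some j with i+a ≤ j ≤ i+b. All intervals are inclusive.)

Scan j = 4,5,… for ¬reset:
  j=4: fails
  j=5: fails
  j=6: fails
  j=7: holds
First hit at j=7, so smallest k = 7-4 = 3.

3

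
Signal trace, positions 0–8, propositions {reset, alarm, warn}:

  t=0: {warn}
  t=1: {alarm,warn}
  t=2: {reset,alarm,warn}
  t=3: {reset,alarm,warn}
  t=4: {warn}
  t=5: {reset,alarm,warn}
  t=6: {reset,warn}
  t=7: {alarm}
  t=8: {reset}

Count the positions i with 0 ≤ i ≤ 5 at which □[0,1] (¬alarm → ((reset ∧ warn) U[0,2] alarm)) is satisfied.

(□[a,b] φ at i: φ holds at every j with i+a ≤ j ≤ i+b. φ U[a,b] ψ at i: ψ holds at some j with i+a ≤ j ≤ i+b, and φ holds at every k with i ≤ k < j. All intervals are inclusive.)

3

Evaluate at each i in [0,5]:
  i=0: ✗ (fails at j=0)
  i=1: ✓ (all of [1,2])
  i=2: ✓ (all of [2,3])
  i=3: ✗ (fails at j=4)
  i=4: ✗ (fails at j=4)
  i=5: ✓ (all of [5,6])
Positions where it holds: {1, 2, 5} → 3.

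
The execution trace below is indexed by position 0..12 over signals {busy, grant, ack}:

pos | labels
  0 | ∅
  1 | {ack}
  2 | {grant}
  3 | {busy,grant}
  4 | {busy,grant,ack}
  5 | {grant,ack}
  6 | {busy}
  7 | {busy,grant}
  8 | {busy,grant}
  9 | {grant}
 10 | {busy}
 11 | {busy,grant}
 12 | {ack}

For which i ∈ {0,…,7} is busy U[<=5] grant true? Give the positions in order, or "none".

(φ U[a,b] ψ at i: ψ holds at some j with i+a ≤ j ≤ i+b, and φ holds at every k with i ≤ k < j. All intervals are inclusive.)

Evaluate at each i in [0,7]:
  i=0: ✗ (lhs fails at k=0 before rhs at j=2)
  i=1: ✗ (lhs fails at k=1 before rhs at j=2)
  i=2: ✓ (rhs at j=2)
  i=3: ✓ (rhs at j=3)
  i=4: ✓ (rhs at j=4)
  i=5: ✓ (rhs at j=5)
  i=6: ✓ (rhs at j=7; lhs holds on [6,6])
  i=7: ✓ (rhs at j=7)

2, 3, 4, 5, 6, 7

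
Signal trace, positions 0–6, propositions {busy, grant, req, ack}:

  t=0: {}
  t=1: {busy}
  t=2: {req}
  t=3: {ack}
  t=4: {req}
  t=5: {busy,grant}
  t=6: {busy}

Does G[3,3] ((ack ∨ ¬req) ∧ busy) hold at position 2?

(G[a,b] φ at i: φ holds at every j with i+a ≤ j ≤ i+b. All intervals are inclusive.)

Check ((ack ∨ ¬req) ∧ busy) at every j in [5,5]:
  j=5: true
All positions satisfy it → formula holds.

Holds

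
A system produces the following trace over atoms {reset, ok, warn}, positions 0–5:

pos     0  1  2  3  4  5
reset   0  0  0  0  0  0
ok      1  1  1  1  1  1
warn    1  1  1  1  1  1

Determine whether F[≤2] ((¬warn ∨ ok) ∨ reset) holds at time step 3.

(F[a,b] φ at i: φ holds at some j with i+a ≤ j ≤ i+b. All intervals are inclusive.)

Yes

Check ((¬warn ∨ ok) ∨ reset) at each j in [3,5]:
  j=3: true
  j=4: true
  j=5: true
Found at j=3 → formula holds.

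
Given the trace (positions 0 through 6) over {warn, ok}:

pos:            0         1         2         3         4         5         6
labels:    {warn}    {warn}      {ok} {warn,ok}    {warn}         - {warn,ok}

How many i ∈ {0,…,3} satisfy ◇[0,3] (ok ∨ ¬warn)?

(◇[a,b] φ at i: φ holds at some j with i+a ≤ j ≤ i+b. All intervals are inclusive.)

4

Evaluate at each i in [0,3]:
  i=0: ✓ (witness j=2)
  i=1: ✓ (witness j=2)
  i=2: ✓ (witness j=2)
  i=3: ✓ (witness j=3)
Positions where it holds: {0, 1, 2, 3} → 4.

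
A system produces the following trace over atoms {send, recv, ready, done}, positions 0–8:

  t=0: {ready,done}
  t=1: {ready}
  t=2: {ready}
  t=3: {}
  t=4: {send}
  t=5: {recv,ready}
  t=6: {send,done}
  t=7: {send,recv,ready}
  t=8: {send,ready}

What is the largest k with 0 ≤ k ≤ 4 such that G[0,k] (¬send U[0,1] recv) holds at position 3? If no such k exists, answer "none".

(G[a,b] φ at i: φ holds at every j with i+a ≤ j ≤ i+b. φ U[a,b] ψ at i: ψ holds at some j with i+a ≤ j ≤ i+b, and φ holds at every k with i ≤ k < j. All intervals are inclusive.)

(¬send U[0,1] recv) must hold from j=3 onward; find where it first fails.
  j=3: fails → no k works.

none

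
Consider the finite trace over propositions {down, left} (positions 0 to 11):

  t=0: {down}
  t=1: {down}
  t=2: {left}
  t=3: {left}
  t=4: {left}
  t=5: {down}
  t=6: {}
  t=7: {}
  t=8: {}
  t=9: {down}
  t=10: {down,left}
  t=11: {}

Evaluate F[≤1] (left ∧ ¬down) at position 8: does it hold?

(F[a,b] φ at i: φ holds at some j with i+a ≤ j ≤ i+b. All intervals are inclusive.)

False

Check (left ∧ ¬down) at each j in [8,9]:
  j=8: false
  j=9: false
No position in the window satisfies it → formula fails.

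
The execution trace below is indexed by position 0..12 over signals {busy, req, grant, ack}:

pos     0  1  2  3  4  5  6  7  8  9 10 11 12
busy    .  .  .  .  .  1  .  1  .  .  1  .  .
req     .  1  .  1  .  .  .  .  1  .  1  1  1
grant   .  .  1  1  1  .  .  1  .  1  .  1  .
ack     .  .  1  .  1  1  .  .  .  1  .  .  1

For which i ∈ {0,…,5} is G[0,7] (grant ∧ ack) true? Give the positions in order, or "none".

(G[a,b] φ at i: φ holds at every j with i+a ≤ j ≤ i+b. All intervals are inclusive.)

Evaluate at each i in [0,5]:
  i=0: ✗ (fails at j=0)
  i=1: ✗ (fails at j=1)
  i=2: ✗ (fails at j=3)
  i=3: ✗ (fails at j=3)
  i=4: ✗ (fails at j=5)
  i=5: ✗ (fails at j=5)

none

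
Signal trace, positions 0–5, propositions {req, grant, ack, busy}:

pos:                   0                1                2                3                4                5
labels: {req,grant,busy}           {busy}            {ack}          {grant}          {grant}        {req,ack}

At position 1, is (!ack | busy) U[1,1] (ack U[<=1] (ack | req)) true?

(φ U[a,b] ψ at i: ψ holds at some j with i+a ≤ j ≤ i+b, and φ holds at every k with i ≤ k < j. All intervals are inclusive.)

Need some j in [2,2] with (ack U[<=1] (ack | req)), and (!ack | busy) at every k in [1,j-1].
  j=2: (ack U[<=1] (ack | req)) holds; (!ack | busy) holds at every k in [1,1] → satisfied.

Yes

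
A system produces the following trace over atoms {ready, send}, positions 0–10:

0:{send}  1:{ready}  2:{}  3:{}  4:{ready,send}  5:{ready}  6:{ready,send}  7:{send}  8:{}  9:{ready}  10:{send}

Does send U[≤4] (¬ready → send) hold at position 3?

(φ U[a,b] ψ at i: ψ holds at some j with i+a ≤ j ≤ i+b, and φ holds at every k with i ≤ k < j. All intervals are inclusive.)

Need some j in [3,7] with (¬ready → send), and send at every k in [3,j-1].
  j=3: (¬ready → send) false.
  j=4: (¬ready → send) holds, but send fails at k=3 → not this j.
  j=5: (¬ready → send) holds, but send fails at k=3 → not this j.
  j=6: (¬ready → send) holds, but send fails at k=3 → not this j.
  j=7: (¬ready → send) holds, but send fails at k=3 → not this j.
No j in the window works → until fails.

Does not hold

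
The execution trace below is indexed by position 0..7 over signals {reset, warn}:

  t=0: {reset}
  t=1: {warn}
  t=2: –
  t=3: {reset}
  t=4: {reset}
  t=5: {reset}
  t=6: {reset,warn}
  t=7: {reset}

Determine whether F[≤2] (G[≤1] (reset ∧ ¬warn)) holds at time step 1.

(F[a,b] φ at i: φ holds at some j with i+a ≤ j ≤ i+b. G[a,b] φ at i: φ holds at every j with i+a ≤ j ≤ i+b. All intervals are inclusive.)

True

Check G[≤1] (reset ∧ ¬warn) at each j in [1,3]:
  j=1: fails at 1
  j=2: fails at 2
  j=3: holds on [3,4]
Found at j=3 → formula holds.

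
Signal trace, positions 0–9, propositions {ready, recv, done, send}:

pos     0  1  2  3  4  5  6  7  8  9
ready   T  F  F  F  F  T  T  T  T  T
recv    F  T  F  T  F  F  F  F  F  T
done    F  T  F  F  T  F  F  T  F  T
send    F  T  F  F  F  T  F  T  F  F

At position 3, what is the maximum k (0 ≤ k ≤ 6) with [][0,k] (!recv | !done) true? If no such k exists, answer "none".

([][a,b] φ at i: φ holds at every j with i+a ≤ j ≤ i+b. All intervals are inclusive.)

5

(!recv | !done) must hold from j=3 onward; find where it first fails.
  j=3: holds
  j=4: holds
  j=5: holds
  j=6: holds
  j=7: holds
  j=8: holds
  j=9: fails
Holds on [3,8], so largest k = 5.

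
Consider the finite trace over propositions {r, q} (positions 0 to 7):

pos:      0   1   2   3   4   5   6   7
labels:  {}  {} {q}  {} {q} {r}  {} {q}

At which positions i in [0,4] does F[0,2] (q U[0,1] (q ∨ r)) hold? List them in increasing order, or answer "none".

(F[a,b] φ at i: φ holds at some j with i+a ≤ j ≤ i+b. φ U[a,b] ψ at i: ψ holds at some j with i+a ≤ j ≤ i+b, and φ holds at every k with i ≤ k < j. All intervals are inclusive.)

Evaluate at each i in [0,4]:
  i=0: ✓ (witness j=2)
  i=1: ✓ (witness j=2)
  i=2: ✓ (witness j=2)
  i=3: ✓ (witness j=4)
  i=4: ✓ (witness j=4)

0, 1, 2, 3, 4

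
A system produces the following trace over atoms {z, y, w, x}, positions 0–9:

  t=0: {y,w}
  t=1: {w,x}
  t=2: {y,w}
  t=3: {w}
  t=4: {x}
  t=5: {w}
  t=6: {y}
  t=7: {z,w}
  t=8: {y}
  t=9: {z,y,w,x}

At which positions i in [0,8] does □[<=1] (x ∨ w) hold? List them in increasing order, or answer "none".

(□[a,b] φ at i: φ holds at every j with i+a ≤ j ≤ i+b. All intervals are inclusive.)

Evaluate at each i in [0,8]:
  i=0: ✓ (all of [0,1])
  i=1: ✓ (all of [1,2])
  i=2: ✓ (all of [2,3])
  i=3: ✓ (all of [3,4])
  i=4: ✓ (all of [4,5])
  i=5: ✗ (fails at j=6)
  i=6: ✗ (fails at j=6)
  i=7: ✗ (fails at j=8)
  i=8: ✗ (fails at j=8)

0, 1, 2, 3, 4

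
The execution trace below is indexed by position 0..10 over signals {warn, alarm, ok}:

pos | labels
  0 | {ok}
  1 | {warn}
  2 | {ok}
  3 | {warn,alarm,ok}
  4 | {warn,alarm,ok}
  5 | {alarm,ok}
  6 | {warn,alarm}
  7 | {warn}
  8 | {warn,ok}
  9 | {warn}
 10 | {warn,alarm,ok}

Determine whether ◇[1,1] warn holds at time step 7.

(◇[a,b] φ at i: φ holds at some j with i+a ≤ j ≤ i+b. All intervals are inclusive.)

Holds

Check warn at each j in [8,8]:
  j=8: true
Found at j=8 → formula holds.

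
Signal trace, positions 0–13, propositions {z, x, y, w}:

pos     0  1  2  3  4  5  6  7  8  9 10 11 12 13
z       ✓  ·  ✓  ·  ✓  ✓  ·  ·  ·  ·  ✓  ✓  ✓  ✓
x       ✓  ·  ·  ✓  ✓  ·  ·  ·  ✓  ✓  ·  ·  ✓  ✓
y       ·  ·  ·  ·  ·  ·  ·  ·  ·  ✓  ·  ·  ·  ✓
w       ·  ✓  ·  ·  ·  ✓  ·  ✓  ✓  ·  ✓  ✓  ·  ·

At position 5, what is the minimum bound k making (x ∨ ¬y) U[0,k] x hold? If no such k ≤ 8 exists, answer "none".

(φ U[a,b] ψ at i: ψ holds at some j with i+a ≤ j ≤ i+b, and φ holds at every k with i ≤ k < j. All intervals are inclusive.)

Need earliest j ≥ 5 with x, and (x ∨ ¬y) at every k in [5,j-1].
  j=5: rhs fails.
  j=6: rhs fails.
  j=7: rhs fails.
  j=8: rhs holds; lhs holds on [5,7]. k = 3.

3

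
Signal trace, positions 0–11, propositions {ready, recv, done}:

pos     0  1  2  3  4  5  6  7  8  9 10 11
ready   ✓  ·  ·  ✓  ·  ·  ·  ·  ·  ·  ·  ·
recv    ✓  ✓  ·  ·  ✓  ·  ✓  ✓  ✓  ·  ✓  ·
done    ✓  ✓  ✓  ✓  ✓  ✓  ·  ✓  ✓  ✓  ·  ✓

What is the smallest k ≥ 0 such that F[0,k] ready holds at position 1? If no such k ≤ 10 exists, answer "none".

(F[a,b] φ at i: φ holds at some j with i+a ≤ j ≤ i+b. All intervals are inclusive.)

2

Scan j = 1,2,… for ready:
  j=1: fails
  j=2: fails
  j=3: holds
First hit at j=3, so smallest k = 3-1 = 2.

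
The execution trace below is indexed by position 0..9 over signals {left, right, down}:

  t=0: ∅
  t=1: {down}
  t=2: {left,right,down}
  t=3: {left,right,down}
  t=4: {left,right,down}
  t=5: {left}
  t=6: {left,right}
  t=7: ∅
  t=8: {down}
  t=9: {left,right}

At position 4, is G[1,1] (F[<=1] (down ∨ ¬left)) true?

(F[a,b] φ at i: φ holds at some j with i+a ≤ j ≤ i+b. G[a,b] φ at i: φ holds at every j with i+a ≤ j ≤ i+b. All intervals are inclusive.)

Check F[<=1] (down ∨ ¬left) at every j in [5,5]:
  j=5: fails (none in [5,6])
Fails at j=5 → formula fails.

Does not hold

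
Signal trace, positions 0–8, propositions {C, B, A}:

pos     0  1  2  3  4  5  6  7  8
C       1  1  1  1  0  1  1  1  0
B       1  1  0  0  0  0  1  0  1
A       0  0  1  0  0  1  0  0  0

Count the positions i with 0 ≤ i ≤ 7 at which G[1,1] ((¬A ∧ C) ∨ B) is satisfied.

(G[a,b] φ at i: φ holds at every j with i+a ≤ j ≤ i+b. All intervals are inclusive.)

Evaluate at each i in [0,7]:
  i=0: ✓ (all of [1,1])
  i=1: ✗ (fails at j=2)
  i=2: ✓ (all of [3,3])
  i=3: ✗ (fails at j=4)
  i=4: ✗ (fails at j=5)
  i=5: ✓ (all of [6,6])
  i=6: ✓ (all of [7,7])
  i=7: ✓ (all of [8,8])
Positions where it holds: {0, 2, 5, 6, 7} → 5.

5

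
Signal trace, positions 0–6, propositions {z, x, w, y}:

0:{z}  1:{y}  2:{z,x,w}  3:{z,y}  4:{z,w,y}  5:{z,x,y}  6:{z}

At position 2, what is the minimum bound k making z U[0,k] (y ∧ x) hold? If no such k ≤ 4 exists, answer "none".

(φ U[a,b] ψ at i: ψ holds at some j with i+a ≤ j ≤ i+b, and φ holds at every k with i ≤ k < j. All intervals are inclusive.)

3

Need earliest j ≥ 2 with (y ∧ x), and z at every k in [2,j-1].
  j=2: rhs fails.
  j=3: rhs fails.
  j=4: rhs fails.
  j=5: rhs holds; lhs holds on [2,4]. k = 3.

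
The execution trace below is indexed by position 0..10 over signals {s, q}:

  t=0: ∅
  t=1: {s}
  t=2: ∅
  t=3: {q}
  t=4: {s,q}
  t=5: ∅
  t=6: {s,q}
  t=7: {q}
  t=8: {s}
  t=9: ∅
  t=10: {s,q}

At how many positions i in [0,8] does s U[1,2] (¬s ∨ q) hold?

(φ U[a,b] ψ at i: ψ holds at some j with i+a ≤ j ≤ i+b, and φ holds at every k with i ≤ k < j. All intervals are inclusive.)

Evaluate at each i in [0,8]:
  i=0: ✗ (lhs fails at k=0 before rhs at j=2)
  i=1: ✓ (rhs at j=2; lhs holds on [1,1])
  i=2: ✗ (lhs fails at k=2 before rhs at j=3)
  i=3: ✗ (lhs fails at k=3 before rhs at j=4)
  i=4: ✓ (rhs at j=5; lhs holds on [4,4])
  i=5: ✗ (lhs fails at k=5 before rhs at j=6)
  i=6: ✓ (rhs at j=7; lhs holds on [6,6])
  i=7: ✗ (lhs fails at k=7 before rhs at j=9)
  i=8: ✓ (rhs at j=9; lhs holds on [8,8])
Positions where it holds: {1, 4, 6, 8} → 4.

4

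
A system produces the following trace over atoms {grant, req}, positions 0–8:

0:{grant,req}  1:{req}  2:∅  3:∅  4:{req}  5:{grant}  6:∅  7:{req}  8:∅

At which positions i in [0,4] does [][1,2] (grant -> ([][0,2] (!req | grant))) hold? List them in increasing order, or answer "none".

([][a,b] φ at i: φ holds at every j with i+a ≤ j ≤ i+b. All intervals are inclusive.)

0, 1, 2

Evaluate at each i in [0,4]:
  i=0: ✓ (all of [1,2])
  i=1: ✓ (all of [2,3])
  i=2: ✓ (all of [3,4])
  i=3: ✗ (fails at j=5)
  i=4: ✗ (fails at j=5)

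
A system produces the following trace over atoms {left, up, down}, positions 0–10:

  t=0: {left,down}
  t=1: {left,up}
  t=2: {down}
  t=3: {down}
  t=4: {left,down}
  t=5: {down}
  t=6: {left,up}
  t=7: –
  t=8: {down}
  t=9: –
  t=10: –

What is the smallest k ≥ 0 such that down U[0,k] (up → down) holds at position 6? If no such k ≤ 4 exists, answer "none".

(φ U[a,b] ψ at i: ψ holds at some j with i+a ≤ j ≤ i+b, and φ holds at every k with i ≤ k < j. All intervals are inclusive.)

Need earliest j ≥ 6 with (up → down), and down at every k in [6,j-1].
  j=6: rhs fails.
  j=7: rhs holds but lhs fails at k=6.
  j=8: rhs holds but lhs fails at k=6.
  j=9: rhs holds but lhs fails at k=6.
  j=10: rhs holds but lhs fails at k=6.
No witness within the range → none.

none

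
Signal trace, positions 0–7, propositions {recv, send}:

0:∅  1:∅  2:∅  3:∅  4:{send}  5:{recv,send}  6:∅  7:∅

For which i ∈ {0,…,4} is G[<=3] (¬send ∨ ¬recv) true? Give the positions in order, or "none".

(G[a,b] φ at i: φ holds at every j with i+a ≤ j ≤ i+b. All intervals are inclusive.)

0, 1

Evaluate at each i in [0,4]:
  i=0: ✓ (all of [0,3])
  i=1: ✓ (all of [1,4])
  i=2: ✗ (fails at j=5)
  i=3: ✗ (fails at j=5)
  i=4: ✗ (fails at j=5)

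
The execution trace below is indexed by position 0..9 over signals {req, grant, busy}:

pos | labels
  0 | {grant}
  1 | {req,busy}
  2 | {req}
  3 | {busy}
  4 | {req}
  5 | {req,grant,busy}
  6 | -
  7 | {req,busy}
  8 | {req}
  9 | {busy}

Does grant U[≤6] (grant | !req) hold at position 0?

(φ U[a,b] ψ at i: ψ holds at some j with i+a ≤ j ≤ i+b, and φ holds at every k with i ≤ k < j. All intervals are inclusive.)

True

Need some j in [0,6] with (grant | !req), and grant at every k in [0,j-1].
  j=0: (grant | !req) holds; no prefix to check → satisfied.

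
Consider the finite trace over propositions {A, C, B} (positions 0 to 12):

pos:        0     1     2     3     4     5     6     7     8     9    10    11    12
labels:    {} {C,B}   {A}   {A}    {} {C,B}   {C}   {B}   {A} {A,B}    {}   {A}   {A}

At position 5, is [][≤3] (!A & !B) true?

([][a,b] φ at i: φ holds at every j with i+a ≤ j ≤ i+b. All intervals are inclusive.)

No

Check (!A & !B) at every j in [5,8]:
  j=5: false
  j=6: true
  j=7: false
  j=8: false
Fails at j=5 → formula fails.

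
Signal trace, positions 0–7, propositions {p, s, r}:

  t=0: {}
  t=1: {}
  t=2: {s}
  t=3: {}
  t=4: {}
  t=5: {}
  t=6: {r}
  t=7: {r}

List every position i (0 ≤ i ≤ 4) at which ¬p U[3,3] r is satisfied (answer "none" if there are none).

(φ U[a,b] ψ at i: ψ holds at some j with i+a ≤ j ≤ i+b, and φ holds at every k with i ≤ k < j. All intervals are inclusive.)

3, 4

Evaluate at each i in [0,4]:
  i=0: ✗ (no rhs in [3,3])
  i=1: ✗ (no rhs in [4,4])
  i=2: ✗ (no rhs in [5,5])
  i=3: ✓ (rhs at j=6; lhs holds on [3,5])
  i=4: ✓ (rhs at j=7; lhs holds on [4,6])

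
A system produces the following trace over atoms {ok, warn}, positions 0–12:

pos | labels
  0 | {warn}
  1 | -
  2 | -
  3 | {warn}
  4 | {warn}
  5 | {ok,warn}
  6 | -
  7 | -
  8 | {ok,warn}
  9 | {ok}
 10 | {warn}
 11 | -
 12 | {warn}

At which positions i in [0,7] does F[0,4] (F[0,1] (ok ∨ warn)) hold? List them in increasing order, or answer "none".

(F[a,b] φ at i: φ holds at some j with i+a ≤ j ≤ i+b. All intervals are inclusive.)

Evaluate at each i in [0,7]:
  i=0: ✓ (witness j=0)
  i=1: ✓ (witness j=2)
  i=2: ✓ (witness j=2)
  i=3: ✓ (witness j=3)
  i=4: ✓ (witness j=4)
  i=5: ✓ (witness j=5)
  i=6: ✓ (witness j=7)
  i=7: ✓ (witness j=7)

0, 1, 2, 3, 4, 5, 6, 7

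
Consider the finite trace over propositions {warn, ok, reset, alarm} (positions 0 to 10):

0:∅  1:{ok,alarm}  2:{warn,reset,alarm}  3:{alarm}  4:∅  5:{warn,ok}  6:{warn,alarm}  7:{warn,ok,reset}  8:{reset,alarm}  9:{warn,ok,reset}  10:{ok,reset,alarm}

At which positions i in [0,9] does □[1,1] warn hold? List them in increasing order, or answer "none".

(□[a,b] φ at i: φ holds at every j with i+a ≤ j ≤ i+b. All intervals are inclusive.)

1, 4, 5, 6, 8

Evaluate at each i in [0,9]:
  i=0: ✗ (fails at j=1)
  i=1: ✓ (all of [2,2])
  i=2: ✗ (fails at j=3)
  i=3: ✗ (fails at j=4)
  i=4: ✓ (all of [5,5])
  i=5: ✓ (all of [6,6])
  i=6: ✓ (all of [7,7])
  i=7: ✗ (fails at j=8)
  i=8: ✓ (all of [9,9])
  i=9: ✗ (fails at j=10)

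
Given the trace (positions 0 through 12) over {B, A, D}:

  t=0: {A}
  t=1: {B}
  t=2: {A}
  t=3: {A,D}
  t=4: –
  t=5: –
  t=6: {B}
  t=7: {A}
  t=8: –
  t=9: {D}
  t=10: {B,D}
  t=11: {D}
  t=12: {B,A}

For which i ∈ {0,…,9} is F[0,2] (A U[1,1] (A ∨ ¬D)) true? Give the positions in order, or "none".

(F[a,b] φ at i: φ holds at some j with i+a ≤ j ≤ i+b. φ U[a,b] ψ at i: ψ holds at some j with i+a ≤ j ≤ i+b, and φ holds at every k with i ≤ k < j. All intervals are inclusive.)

0, 1, 2, 3, 5, 6, 7

Evaluate at each i in [0,9]:
  i=0: ✓ (witness j=0)
  i=1: ✓ (witness j=2)
  i=2: ✓ (witness j=2)
  i=3: ✓ (witness j=3)
  i=4: ✗ (none in [4,6])
  i=5: ✓ (witness j=7)
  i=6: ✓ (witness j=7)
  i=7: ✓ (witness j=7)
  i=8: ✗ (none in [8,10])
  i=9: ✗ (none in [9,11])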